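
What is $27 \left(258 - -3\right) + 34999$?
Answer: $42046$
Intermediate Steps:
$27 \left(258 - -3\right) + 34999 = 27 \left(258 + 3\right) + 34999 = 27 \cdot 261 + 34999 = 7047 + 34999 = 42046$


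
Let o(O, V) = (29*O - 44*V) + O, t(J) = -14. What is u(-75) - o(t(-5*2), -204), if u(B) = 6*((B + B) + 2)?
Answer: -9444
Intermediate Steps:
o(O, V) = -44*V + 30*O (o(O, V) = (-44*V + 29*O) + O = -44*V + 30*O)
u(B) = 12 + 12*B (u(B) = 6*(2*B + 2) = 6*(2 + 2*B) = 12 + 12*B)
u(-75) - o(t(-5*2), -204) = (12 + 12*(-75)) - (-44*(-204) + 30*(-14)) = (12 - 900) - (8976 - 420) = -888 - 1*8556 = -888 - 8556 = -9444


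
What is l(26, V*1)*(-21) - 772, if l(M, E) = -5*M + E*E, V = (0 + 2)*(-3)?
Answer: 1202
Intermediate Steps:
V = -6 (V = 2*(-3) = -6)
l(M, E) = E**2 - 5*M (l(M, E) = -5*M + E**2 = E**2 - 5*M)
l(26, V*1)*(-21) - 772 = ((-6*1)**2 - 5*26)*(-21) - 772 = ((-6)**2 - 130)*(-21) - 772 = (36 - 130)*(-21) - 772 = -94*(-21) - 772 = 1974 - 772 = 1202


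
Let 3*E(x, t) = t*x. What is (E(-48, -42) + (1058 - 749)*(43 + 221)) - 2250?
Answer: 79998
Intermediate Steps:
E(x, t) = t*x/3 (E(x, t) = (t*x)/3 = t*x/3)
(E(-48, -42) + (1058 - 749)*(43 + 221)) - 2250 = ((1/3)*(-42)*(-48) + (1058 - 749)*(43 + 221)) - 2250 = (672 + 309*264) - 2250 = (672 + 81576) - 2250 = 82248 - 2250 = 79998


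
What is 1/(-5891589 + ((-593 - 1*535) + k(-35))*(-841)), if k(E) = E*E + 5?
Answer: -1/5977371 ≈ -1.6730e-7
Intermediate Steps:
k(E) = 5 + E² (k(E) = E² + 5 = 5 + E²)
1/(-5891589 + ((-593 - 1*535) + k(-35))*(-841)) = 1/(-5891589 + ((-593 - 1*535) + (5 + (-35)²))*(-841)) = 1/(-5891589 + ((-593 - 535) + (5 + 1225))*(-841)) = 1/(-5891589 + (-1128 + 1230)*(-841)) = 1/(-5891589 + 102*(-841)) = 1/(-5891589 - 85782) = 1/(-5977371) = -1/5977371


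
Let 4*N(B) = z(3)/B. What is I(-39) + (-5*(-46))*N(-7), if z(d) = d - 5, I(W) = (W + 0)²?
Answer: 10762/7 ≈ 1537.4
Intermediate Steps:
I(W) = W²
z(d) = -5 + d
N(B) = -1/(2*B) (N(B) = ((-5 + 3)/B)/4 = (-2/B)/4 = -1/(2*B))
I(-39) + (-5*(-46))*N(-7) = (-39)² + (-5*(-46))*(-½/(-7)) = 1521 + 230*(-½*(-⅐)) = 1521 + 230*(1/14) = 1521 + 115/7 = 10762/7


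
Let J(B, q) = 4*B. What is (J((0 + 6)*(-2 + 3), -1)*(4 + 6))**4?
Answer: 3317760000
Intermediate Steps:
(J((0 + 6)*(-2 + 3), -1)*(4 + 6))**4 = ((4*((0 + 6)*(-2 + 3)))*(4 + 6))**4 = ((4*(6*1))*10)**4 = ((4*6)*10)**4 = (24*10)**4 = 240**4 = 3317760000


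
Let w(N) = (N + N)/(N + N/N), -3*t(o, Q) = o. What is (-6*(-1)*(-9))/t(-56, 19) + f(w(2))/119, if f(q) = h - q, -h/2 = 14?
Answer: -4483/1428 ≈ -3.1394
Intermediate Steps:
h = -28 (h = -2*14 = -28)
t(o, Q) = -o/3
w(N) = 2*N/(1 + N) (w(N) = (2*N)/(N + 1) = (2*N)/(1 + N) = 2*N/(1 + N))
f(q) = -28 - q
(-6*(-1)*(-9))/t(-56, 19) + f(w(2))/119 = (-6*(-1)*(-9))/((-1/3*(-56))) + (-28 - 2*2/(1 + 2))/119 = (6*(-9))/(56/3) + (-28 - 2*2/3)*(1/119) = -54*3/56 + (-28 - 2*2/3)*(1/119) = -81/28 + (-28 - 1*4/3)*(1/119) = -81/28 + (-28 - 4/3)*(1/119) = -81/28 - 88/3*1/119 = -81/28 - 88/357 = -4483/1428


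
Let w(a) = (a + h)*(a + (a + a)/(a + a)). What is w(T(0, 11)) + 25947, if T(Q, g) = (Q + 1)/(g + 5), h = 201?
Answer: 6697121/256 ≈ 26161.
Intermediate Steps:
T(Q, g) = (1 + Q)/(5 + g)
w(a) = (1 + a)*(201 + a) (w(a) = (a + 201)*(a + (a + a)/(a + a)) = (201 + a)*(a + (2*a)/((2*a))) = (201 + a)*(a + (2*a)*(1/(2*a))) = (201 + a)*(a + 1) = (201 + a)*(1 + a) = (1 + a)*(201 + a))
w(T(0, 11)) + 25947 = (201 + ((1 + 0)/(5 + 11))**2 + 202*((1 + 0)/(5 + 11))) + 25947 = (201 + (1/16)**2 + 202*(1/16)) + 25947 = (201 + 1/256 + 101/8) + 25947 = 54689/256 + 25947 = 6697121/256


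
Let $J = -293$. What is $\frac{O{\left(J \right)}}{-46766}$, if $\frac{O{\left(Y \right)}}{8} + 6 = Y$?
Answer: $\frac{1196}{23383} \approx 0.051148$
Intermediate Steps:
$O{\left(Y \right)} = -48 + 8 Y$
$\frac{O{\left(J \right)}}{-46766} = \frac{-48 + 8 \left(-293\right)}{-46766} = \left(-48 - 2344\right) \left(- \frac{1}{46766}\right) = \left(-2392\right) \left(- \frac{1}{46766}\right) = \frac{1196}{23383}$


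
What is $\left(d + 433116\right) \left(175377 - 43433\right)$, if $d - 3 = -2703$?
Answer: $56790808704$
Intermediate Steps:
$d = -2700$ ($d = 3 - 2703 = -2700$)
$\left(d + 433116\right) \left(175377 - 43433\right) = \left(-2700 + 433116\right) \left(175377 - 43433\right) = 430416 \cdot 131944 = 56790808704$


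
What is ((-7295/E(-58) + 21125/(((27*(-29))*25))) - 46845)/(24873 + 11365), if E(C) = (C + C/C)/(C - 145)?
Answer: -1083440105/539112726 ≈ -2.0097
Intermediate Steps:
E(C) = (1 + C)/(-145 + C) (E(C) = (C + 1)/(-145 + C) = (1 + C)/(-145 + C))
((-7295/E(-58) + 21125/(((27*(-29))*25))) - 46845)/(24873 + 11365) = ((-7295*(-145 - 58)/(1 - 58) + 21125/(((27*(-29))*25))) - 46845)/(24873 + 11365) = ((-7295/(-57/(-203)) + 21125/((-783*25))) - 46845)/36238 = ((-7295/((-1/203*(-57))) + 21125/(-19575)) - 46845)*(1/36238) = ((-7295/57/203 + 21125*(-1/19575)) - 46845)*(1/36238) = ((-7295*203/57 - 845/783) - 46845)*(1/36238) = ((-1480885/57 - 845/783) - 46845)*(1/36238) = (-386527040/14877 - 46845)*(1/36238) = -1083440105/14877*1/36238 = -1083440105/539112726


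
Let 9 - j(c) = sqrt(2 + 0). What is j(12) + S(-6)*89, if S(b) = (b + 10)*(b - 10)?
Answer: -5687 - sqrt(2) ≈ -5688.4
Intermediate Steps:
j(c) = 9 - sqrt(2) (j(c) = 9 - sqrt(2 + 0) = 9 - sqrt(2))
S(b) = (-10 + b)*(10 + b) (S(b) = (10 + b)*(-10 + b) = (-10 + b)*(10 + b))
j(12) + S(-6)*89 = (9 - sqrt(2)) + (-100 + (-6)**2)*89 = (9 - sqrt(2)) + (-100 + 36)*89 = (9 - sqrt(2)) - 64*89 = (9 - sqrt(2)) - 5696 = -5687 - sqrt(2)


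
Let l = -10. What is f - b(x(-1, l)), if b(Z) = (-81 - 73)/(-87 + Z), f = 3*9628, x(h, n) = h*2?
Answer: 2570522/89 ≈ 28882.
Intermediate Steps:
x(h, n) = 2*h
f = 28884
b(Z) = -154/(-87 + Z)
f - b(x(-1, l)) = 28884 - (-154)/(-87 + 2*(-1)) = 28884 - (-154)/(-87 - 2) = 28884 - (-154)/(-89) = 28884 - (-154)*(-1)/89 = 28884 - 1*154/89 = 28884 - 154/89 = 2570522/89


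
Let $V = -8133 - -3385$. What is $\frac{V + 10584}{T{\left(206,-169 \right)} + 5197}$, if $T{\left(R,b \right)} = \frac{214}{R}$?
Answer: $\frac{300554}{267699} \approx 1.1227$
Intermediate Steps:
$V = -4748$ ($V = -8133 + 3385 = -4748$)
$\frac{V + 10584}{T{\left(206,-169 \right)} + 5197} = \frac{-4748 + 10584}{\frac{214}{206} + 5197} = \frac{5836}{214 \cdot \frac{1}{206} + 5197} = \frac{5836}{\frac{107}{103} + 5197} = \frac{5836}{\frac{535398}{103}} = 5836 \cdot \frac{103}{535398} = \frac{300554}{267699}$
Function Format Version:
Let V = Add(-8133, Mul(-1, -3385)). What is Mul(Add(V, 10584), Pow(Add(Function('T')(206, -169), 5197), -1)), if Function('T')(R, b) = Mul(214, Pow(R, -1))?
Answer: Rational(300554, 267699) ≈ 1.1227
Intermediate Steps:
V = -4748 (V = Add(-8133, 3385) = -4748)
Mul(Add(V, 10584), Pow(Add(Function('T')(206, -169), 5197), -1)) = Mul(Add(-4748, 10584), Pow(Add(Mul(214, Pow(206, -1)), 5197), -1)) = Mul(5836, Pow(Add(Mul(214, Rational(1, 206)), 5197), -1)) = Mul(5836, Pow(Add(Rational(107, 103), 5197), -1)) = Mul(5836, Pow(Rational(535398, 103), -1)) = Mul(5836, Rational(103, 535398)) = Rational(300554, 267699)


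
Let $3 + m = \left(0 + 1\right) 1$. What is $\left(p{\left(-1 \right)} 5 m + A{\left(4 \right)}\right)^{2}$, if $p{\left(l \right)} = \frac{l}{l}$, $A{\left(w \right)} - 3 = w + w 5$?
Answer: $289$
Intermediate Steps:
$m = -2$ ($m = -3 + \left(0 + 1\right) 1 = -3 + 1 \cdot 1 = -3 + 1 = -2$)
$A{\left(w \right)} = 3 + 6 w$ ($A{\left(w \right)} = 3 + \left(w + w 5\right) = 3 + \left(w + 5 w\right) = 3 + 6 w$)
$p{\left(l \right)} = 1$
$\left(p{\left(-1 \right)} 5 m + A{\left(4 \right)}\right)^{2} = \left(1 \cdot 5 \left(-2\right) + \left(3 + 6 \cdot 4\right)\right)^{2} = \left(5 \left(-2\right) + \left(3 + 24\right)\right)^{2} = \left(-10 + 27\right)^{2} = 17^{2} = 289$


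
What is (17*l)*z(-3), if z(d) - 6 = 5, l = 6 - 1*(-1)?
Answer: 1309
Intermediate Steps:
l = 7 (l = 6 + 1 = 7)
z(d) = 11 (z(d) = 6 + 5 = 11)
(17*l)*z(-3) = (17*7)*11 = 119*11 = 1309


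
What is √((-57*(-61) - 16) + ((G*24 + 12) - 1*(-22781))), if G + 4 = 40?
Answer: √27118 ≈ 164.68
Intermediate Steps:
G = 36 (G = -4 + 40 = 36)
√((-57*(-61) - 16) + ((G*24 + 12) - 1*(-22781))) = √((-57*(-61) - 16) + ((36*24 + 12) - 1*(-22781))) = √((3477 - 16) + ((864 + 12) + 22781)) = √(3461 + (876 + 22781)) = √(3461 + 23657) = √27118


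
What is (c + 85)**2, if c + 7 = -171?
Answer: 8649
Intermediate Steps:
c = -178 (c = -7 - 171 = -178)
(c + 85)**2 = (-178 + 85)**2 = (-93)**2 = 8649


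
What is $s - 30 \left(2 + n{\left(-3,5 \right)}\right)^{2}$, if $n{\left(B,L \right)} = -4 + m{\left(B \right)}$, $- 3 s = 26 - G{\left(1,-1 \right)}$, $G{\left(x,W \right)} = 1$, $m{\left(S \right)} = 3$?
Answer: $- \frac{115}{3} \approx -38.333$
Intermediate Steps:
$s = - \frac{25}{3}$ ($s = - \frac{26 - 1}{3} = \left(- \frac{1}{3}\right) 25 = - \frac{25}{3} \approx -8.3333$)
$n{\left(B,L \right)} = -1$ ($n{\left(B,L \right)} = -4 + 3 = -1$)
$s - 30 \left(2 + n{\left(-3,5 \right)}\right)^{2} = - \frac{25}{3} - 30 \left(2 - 1\right)^{2} = - \frac{25}{3} - 30 \cdot 1^{2} = - \frac{25}{3} - 30 = - \frac{115}{3}$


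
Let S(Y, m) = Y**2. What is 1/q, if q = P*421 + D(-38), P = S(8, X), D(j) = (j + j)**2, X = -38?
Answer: 1/32720 ≈ 3.0562e-5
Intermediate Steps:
D(j) = 4*j**2 (D(j) = (2*j)**2 = 4*j**2)
P = 64 (P = 8**2 = 64)
q = 32720 (q = 64*421 + 4*(-38)**2 = 26944 + 4*1444 = 26944 + 5776 = 32720)
1/q = 1/32720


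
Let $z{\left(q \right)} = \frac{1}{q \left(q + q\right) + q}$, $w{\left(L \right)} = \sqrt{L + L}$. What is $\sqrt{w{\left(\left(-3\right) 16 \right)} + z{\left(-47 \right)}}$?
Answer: $\frac{\sqrt{4371 + 76422564 i \sqrt{6}}}{4371} \approx 2.2134 + 2.2133 i$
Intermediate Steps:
$w{\left(L \right)} = \sqrt{2} \sqrt{L}$ ($w{\left(L \right)} = \sqrt{2 L} = \sqrt{2} \sqrt{L}$)
$z{\left(q \right)} = \frac{1}{q + 2 q^{2}}$ ($z{\left(q \right)} = \frac{1}{q 2 q + q} = \frac{1}{2 q^{2} + q} = \frac{1}{q + 2 q^{2}}$)
$\sqrt{w{\left(\left(-3\right) 16 \right)} + z{\left(-47 \right)}} = \sqrt{\sqrt{2} \sqrt{\left(-3\right) 16} + \frac{1}{\left(-47\right) \left(1 + 2 \left(-47\right)\right)}} = \sqrt{\sqrt{2} \sqrt{-48} - \frac{1}{47 \left(1 - 94\right)}} = \sqrt{\sqrt{2} \cdot 4 i \sqrt{3} - \frac{1}{47 \left(-93\right)}} = \sqrt{4 i \sqrt{6} - - \frac{1}{4371}} = \sqrt{4 i \sqrt{6} + \frac{1}{4371}} = \sqrt{\frac{1}{4371} + 4 i \sqrt{6}}$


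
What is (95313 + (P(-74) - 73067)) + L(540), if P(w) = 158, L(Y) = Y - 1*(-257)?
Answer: 23201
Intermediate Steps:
L(Y) = 257 + Y (L(Y) = Y + 257 = 257 + Y)
(95313 + (P(-74) - 73067)) + L(540) = (95313 + (158 - 73067)) + (257 + 540) = (95313 - 72909) + 797 = 22404 + 797 = 23201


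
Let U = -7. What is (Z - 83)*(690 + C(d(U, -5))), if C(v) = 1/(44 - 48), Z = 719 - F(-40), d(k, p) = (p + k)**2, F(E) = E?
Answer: 466271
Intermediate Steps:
d(k, p) = (k + p)**2
Z = 759 (Z = 719 - 1*(-40) = 719 + 40 = 759)
C(v) = -1/4 (C(v) = 1/(-4) = -1/4)
(Z - 83)*(690 + C(d(U, -5))) = (759 - 83)*(690 - 1/4) = 676*(2759/4) = 466271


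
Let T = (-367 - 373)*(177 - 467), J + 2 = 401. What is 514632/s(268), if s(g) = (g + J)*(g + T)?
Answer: 128658/35829239 ≈ 0.0035909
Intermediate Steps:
J = 399 (J = -2 + 401 = 399)
T = 214600 (T = -740*(-290) = 214600)
s(g) = (399 + g)*(214600 + g) (s(g) = (g + 399)*(g + 214600) = (399 + g)*(214600 + g))
514632/s(268) = 514632/(85625400 + 268² + 214999*268) = 514632/(85625400 + 71824 + 57619732) = 514632/143316956 = 514632*(1/143316956) = 128658/35829239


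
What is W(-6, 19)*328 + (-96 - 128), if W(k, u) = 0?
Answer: -224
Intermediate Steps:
W(-6, 19)*328 + (-96 - 128) = 0*328 + (-96 - 128) = 0 - 224 = -224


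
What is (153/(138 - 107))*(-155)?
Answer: -765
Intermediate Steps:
(153/(138 - 107))*(-155) = (153/31)*(-155) = -765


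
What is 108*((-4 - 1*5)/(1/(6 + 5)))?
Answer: -10692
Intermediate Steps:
108*((-4 - 1*5)/(1/(6 + 5))) = 108*((-4 - 5)/(1/11)) = 108*(-9/1/11) = 108*(-9*11) = 108*(-99) = -10692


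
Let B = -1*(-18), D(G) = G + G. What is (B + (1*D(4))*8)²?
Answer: 6724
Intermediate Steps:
D(G) = 2*G
B = 18
(B + (1*D(4))*8)² = (18 + (1*(2*4))*8)² = (18 + (1*8)*8)² = (18 + 8*8)² = (18 + 64)² = 82² = 6724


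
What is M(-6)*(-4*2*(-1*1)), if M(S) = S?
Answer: -48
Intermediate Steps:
M(-6)*(-4*2*(-1*1)) = -(-6)*(4*2)*(-1*1) = -(-6)*8*(-1) = -(-6)*(-8) = -6*8 = -48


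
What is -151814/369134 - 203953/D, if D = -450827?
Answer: 3422068262/83207786909 ≈ 0.041127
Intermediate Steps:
-151814/369134 - 203953/D = -151814/369134 - 203953/(-450827) = -151814*1/369134 - 203953*(-1/450827) = -75907/184567 + 203953/450827 = 3422068262/83207786909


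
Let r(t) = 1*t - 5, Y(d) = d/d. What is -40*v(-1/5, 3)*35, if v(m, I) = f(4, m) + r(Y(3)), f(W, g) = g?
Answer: 5880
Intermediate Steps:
Y(d) = 1
r(t) = -5 + t (r(t) = t - 5 = -5 + t)
v(m, I) = -4 + m (v(m, I) = m + (-5 + 1) = m - 4 = -4 + m)
-40*v(-1/5, 3)*35 = -40*(-4 - 1/5)*35 = -40*(-4 - 1*⅕)*35 = -40*(-4 - ⅕)*35 = -40*(-21/5)*35 = 168*35 = 5880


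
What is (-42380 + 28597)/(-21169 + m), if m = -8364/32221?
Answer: 444102043/682094713 ≈ 0.65109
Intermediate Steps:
m = -8364/32221 (m = -8364*1/32221 = -8364/32221 ≈ -0.25958)
(-42380 + 28597)/(-21169 + m) = (-42380 + 28597)/(-21169 - 8364/32221) = -13783/(-682094713/32221) = -13783*(-32221/682094713) = 444102043/682094713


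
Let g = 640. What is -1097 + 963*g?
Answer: 615223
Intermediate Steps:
-1097 + 963*g = -1097 + 963*640 = -1097 + 616320 = 615223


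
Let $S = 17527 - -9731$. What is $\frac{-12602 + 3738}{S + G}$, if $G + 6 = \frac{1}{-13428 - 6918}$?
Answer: $- \frac{180346944}{554469191} \approx -0.32526$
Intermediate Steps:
$S = 27258$ ($S = 17527 + 9731 = 27258$)
$G = - \frac{122077}{20346}$ ($G = -6 + \frac{1}{-13428 - 6918} = -6 + \frac{1}{-20346} = -6 - \frac{1}{20346} = - \frac{122077}{20346} \approx -6.0$)
$\frac{-12602 + 3738}{S + G} = \frac{-12602 + 3738}{27258 - \frac{122077}{20346}} = - \frac{8864}{\frac{554469191}{20346}} = \left(-8864\right) \frac{20346}{554469191} = - \frac{180346944}{554469191}$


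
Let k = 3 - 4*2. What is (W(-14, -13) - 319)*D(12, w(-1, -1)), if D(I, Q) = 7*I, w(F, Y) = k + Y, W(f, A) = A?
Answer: -27888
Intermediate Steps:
k = -5 (k = 3 - 8 = -5)
w(F, Y) = -5 + Y
(W(-14, -13) - 319)*D(12, w(-1, -1)) = (-13 - 319)*(7*12) = -332*84 = -27888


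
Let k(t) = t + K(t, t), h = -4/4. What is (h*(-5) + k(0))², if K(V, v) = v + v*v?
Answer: 25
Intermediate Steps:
h = -1 (h = -4*¼ = -1)
K(V, v) = v + v²
k(t) = t + t*(1 + t)
(h*(-5) + k(0))² = (-1*(-5) + 0*(2 + 0))² = (5 + 0*2)² = (5 + 0)² = 5² = 25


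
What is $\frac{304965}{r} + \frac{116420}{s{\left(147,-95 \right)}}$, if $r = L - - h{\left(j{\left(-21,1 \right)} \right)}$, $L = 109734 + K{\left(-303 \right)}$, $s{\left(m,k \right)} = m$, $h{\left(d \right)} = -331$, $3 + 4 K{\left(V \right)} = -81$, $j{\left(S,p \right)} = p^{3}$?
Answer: $\frac{1825583185}{2297022} \approx 794.76$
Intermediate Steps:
$K{\left(V \right)} = -21$ ($K{\left(V \right)} = - \frac{3}{4} + \frac{1}{4} \left(-81\right) = - \frac{3}{4} - \frac{81}{4} = -21$)
$L = 109713$ ($L = 109734 - 21 = 109713$)
$r = 109382$ ($r = 109713 - \left(-1\right) \left(-331\right) = 109713 - 331 = 109382$)
$\frac{304965}{r} + \frac{116420}{s{\left(147,-95 \right)}} = \frac{304965}{109382} + \frac{116420}{147} = \frac{1825583185}{2297022}$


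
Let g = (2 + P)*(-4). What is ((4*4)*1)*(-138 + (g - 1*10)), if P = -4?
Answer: -2240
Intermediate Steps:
g = 8 (g = (2 - 4)*(-4) = -2*(-4) = 8)
((4*4)*1)*(-138 + (g - 1*10)) = ((4*4)*1)*(-138 + (8 - 1*10)) = (16*1)*(-138 + (8 - 10)) = 16*(-138 - 2) = 16*(-140) = -2240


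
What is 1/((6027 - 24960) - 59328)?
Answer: -1/78261 ≈ -1.2778e-5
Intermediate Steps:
1/((6027 - 24960) - 59328) = 1/(-18933 - 59328) = 1/(-78261) = -1/78261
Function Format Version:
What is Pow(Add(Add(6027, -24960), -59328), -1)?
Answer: Rational(-1, 78261) ≈ -1.2778e-5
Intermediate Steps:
Pow(Add(Add(6027, -24960), -59328), -1) = Pow(Add(-18933, -59328), -1) = Pow(-78261, -1) = Rational(-1, 78261)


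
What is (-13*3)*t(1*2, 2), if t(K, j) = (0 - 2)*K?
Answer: 156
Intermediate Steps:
t(K, j) = -2*K
(-13*3)*t(1*2, 2) = (-13*3)*(-2*2) = -(-78)*2 = -39*(-4) = 156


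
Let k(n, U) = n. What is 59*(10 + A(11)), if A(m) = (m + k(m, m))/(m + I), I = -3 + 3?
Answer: 708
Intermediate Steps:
I = 0
A(m) = 2 (A(m) = (m + m)/(m + 0) = (2*m)/m = 2)
59*(10 + A(11)) = 59*(10 + 2) = 59*12 = 708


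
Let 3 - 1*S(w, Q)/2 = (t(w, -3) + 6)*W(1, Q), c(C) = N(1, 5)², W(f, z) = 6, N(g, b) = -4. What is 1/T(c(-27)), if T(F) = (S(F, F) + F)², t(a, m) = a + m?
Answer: 1/42436 ≈ 2.3565e-5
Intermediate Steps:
c(C) = 16 (c(C) = (-4)² = 16)
S(w, Q) = -30 - 12*w (S(w, Q) = 6 - 2*((w - 3) + 6)*6 = 6 - 2*((-3 + w) + 6)*6 = 6 - 2*(3 + w)*6 = 6 - 2*(18 + 6*w) = 6 + (-36 - 12*w) = -30 - 12*w)
T(F) = (-30 - 11*F)² (T(F) = ((-30 - 12*F) + F)² = (-30 - 11*F)²)
1/T(c(-27)) = 1/((30 + 11*16)²) = 1/((30 + 176)²) = 1/(206²) = 1/42436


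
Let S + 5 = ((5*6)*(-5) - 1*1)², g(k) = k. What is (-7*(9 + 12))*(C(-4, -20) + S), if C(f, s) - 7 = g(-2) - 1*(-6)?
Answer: -3352629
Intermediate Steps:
C(f, s) = 11 (C(f, s) = 7 + (-2 - 1*(-6)) = 7 + (-2 + 6) = 7 + 4 = 11)
S = 22796 (S = -5 + ((5*6)*(-5) - 1*1)² = -5 + (30*(-5) - 1)² = -5 + (-150 - 1)² = -5 + (-151)² = -5 + 22801 = 22796)
(-7*(9 + 12))*(C(-4, -20) + S) = (-7*(9 + 12))*(11 + 22796) = -7*21*22807 = -147*22807 = -3352629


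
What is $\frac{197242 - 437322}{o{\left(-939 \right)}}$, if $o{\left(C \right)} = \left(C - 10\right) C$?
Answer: $- \frac{240080}{891111} \approx -0.26942$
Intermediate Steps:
$o{\left(C \right)} = C \left(-10 + C\right)$ ($o{\left(C \right)} = \left(-10 + C\right) C = C \left(-10 + C\right)$)
$\frac{197242 - 437322}{o{\left(-939 \right)}} = \frac{197242 - 437322}{\left(-939\right) \left(-10 - 939\right)} = - \frac{240080}{\left(-939\right) \left(-949\right)} = - \frac{240080}{891111}$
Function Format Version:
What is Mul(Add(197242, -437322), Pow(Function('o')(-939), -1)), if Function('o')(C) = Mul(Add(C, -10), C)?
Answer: Rational(-240080, 891111) ≈ -0.26942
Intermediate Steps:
Function('o')(C) = Mul(C, Add(-10, C)) (Function('o')(C) = Mul(Add(-10, C), C) = Mul(C, Add(-10, C)))
Mul(Add(197242, -437322), Pow(Function('o')(-939), -1)) = Mul(Add(197242, -437322), Pow(Mul(-939, Add(-10, -939)), -1)) = Mul(-240080, Pow(Mul(-939, -949), -1)) = Mul(-240080, Pow(891111, -1)) = Mul(-240080, Rational(1, 891111)) = Rational(-240080, 891111)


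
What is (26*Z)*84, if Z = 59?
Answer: 128856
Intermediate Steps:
(26*Z)*84 = (26*59)*84 = 1534*84 = 128856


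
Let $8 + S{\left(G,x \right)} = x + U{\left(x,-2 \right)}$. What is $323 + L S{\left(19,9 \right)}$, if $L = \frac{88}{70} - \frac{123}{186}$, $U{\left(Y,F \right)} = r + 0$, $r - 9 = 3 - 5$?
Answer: $\frac{355627}{1085} \approx 327.77$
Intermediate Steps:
$r = 7$ ($r = 9 + \left(3 - 5\right) = 9 - 2 = 7$)
$U{\left(Y,F \right)} = 7$ ($U{\left(Y,F \right)} = 7 + 0 = 7$)
$L = \frac{1293}{2170}$ ($L = 88 \cdot \frac{1}{70} - \frac{41}{62} = \frac{44}{35} - \frac{41}{62} = \frac{1293}{2170} \approx 0.59585$)
$S{\left(G,x \right)} = -1 + x$ ($S{\left(G,x \right)} = -8 + \left(x + 7\right) = -8 + \left(7 + x\right) = -1 + x$)
$323 + L S{\left(19,9 \right)} = 323 + \frac{1293 \left(-1 + 9\right)}{2170} = 323 + \frac{1293}{2170} \cdot 8 = 323 + \frac{5172}{1085} = \frac{355627}{1085}$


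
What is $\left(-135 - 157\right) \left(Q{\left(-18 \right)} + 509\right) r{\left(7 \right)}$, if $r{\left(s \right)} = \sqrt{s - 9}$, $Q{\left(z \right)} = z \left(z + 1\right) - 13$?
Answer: $- 234184 i \sqrt{2} \approx - 3.3119 \cdot 10^{5} i$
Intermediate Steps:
$Q{\left(z \right)} = -13 + z \left(1 + z\right)$ ($Q{\left(z \right)} = z \left(1 + z\right) - 13 = -13 + z \left(1 + z\right)$)
$r{\left(s \right)} = \sqrt{-9 + s}$
$\left(-135 - 157\right) \left(Q{\left(-18 \right)} + 509\right) r{\left(7 \right)} = \left(-135 - 157\right) \left(\left(-13 - 18 + \left(-18\right)^{2}\right) + 509\right) \sqrt{-9 + 7} = - 292 \left(\left(-13 - 18 + 324\right) + 509\right) \sqrt{-2} = - 292 \left(293 + 509\right) i \sqrt{2} = \left(-292\right) 802 i \sqrt{2} = - 234184 i \sqrt{2}$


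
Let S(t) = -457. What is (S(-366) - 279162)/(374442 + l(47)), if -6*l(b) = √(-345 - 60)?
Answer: -139601463464/186942415167 - 559238*I*√5/186942415167 ≈ -0.74676 - 6.6892e-6*I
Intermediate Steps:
l(b) = -3*I*√5/2 (l(b) = -√(-345 - 60)/6 = -3*I*√5/2)
(S(-366) - 279162)/(374442 + l(47)) = (-457 - 279162)/(374442 - 3*I*√5/2) = -279619/(374442 - 3*I*√5/2)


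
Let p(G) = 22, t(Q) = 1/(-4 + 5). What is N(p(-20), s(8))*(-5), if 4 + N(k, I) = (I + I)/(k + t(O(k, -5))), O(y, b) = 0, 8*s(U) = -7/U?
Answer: 14755/736 ≈ 20.048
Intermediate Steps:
s(U) = -7/(8*U) (s(U) = (-7/U)/8 = -7/(8*U))
t(Q) = 1 (t(Q) = 1/1 = 1)
N(k, I) = -4 + 2*I/(1 + k) (N(k, I) = -4 + (I + I)/(k + 1) = -4 + (2*I)/(1 + k) = -4 + 2*I/(1 + k))
N(p(-20), s(8))*(-5) = (2*(-2 - 7/8/8 - 2*22)/(1 + 22))*(-5) = (2*(-2 - 7/8*⅛ - 44)/23)*(-5) = (2*(1/23)*(-2 - 7/64 - 44))*(-5) = (2*(1/23)*(-2951/64))*(-5) = -2951/736*(-5) = 14755/736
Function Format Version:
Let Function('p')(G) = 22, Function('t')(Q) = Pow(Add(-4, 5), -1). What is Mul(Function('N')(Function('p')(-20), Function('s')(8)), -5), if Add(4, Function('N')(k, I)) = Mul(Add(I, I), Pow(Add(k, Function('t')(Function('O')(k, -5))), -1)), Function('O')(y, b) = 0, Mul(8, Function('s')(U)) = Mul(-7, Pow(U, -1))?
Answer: Rational(14755, 736) ≈ 20.048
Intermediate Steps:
Function('s')(U) = Mul(Rational(-7, 8), Pow(U, -1)) (Function('s')(U) = Mul(Rational(1, 8), Mul(-7, Pow(U, -1))) = Mul(Rational(-7, 8), Pow(U, -1)))
Function('t')(Q) = 1 (Function('t')(Q) = Pow(1, -1) = 1)
Function('N')(k, I) = Add(-4, Mul(2, I, Pow(Add(1, k), -1))) (Function('N')(k, I) = Add(-4, Mul(Add(I, I), Pow(Add(k, 1), -1))) = Add(-4, Mul(Mul(2, I), Pow(Add(1, k), -1))) = Add(-4, Mul(2, I, Pow(Add(1, k), -1))))
Mul(Function('N')(Function('p')(-20), Function('s')(8)), -5) = Mul(Mul(2, Pow(Add(1, 22), -1), Add(-2, Mul(Rational(-7, 8), Pow(8, -1)), Mul(-2, 22))), -5) = Mul(Mul(2, Pow(23, -1), Add(-2, Mul(Rational(-7, 8), Rational(1, 8)), -44)), -5) = Mul(Mul(2, Rational(1, 23), Add(-2, Rational(-7, 64), -44)), -5) = Mul(Mul(2, Rational(1, 23), Rational(-2951, 64)), -5) = Mul(Rational(-2951, 736), -5) = Rational(14755, 736)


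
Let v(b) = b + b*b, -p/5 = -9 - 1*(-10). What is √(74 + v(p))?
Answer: √94 ≈ 9.6954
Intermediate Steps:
p = -5 (p = -5*(-9 - 1*(-10)) = -5*(-9 + 10) = -5*1 = -5)
v(b) = b + b²
√(74 + v(p)) = √(74 - 5*(1 - 5)) = √(74 - 5*(-4)) = √(74 + 20) = √94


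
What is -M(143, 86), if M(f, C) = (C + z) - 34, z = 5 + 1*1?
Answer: -58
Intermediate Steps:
z = 6 (z = 5 + 1 = 6)
M(f, C) = -28 + C (M(f, C) = (C + 6) - 34 = (6 + C) - 34 = -28 + C)
-M(143, 86) = -(-28 + 86) = -1*58 = -58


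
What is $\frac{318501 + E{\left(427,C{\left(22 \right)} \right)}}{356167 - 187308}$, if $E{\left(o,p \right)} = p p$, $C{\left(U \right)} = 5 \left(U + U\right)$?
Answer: $\frac{366901}{168859} \approx 2.1728$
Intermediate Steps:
$C{\left(U \right)} = 10 U$ ($C{\left(U \right)} = 5 \cdot 2 U = 10 U$)
$E{\left(o,p \right)} = p^{2}$
$\frac{318501 + E{\left(427,C{\left(22 \right)} \right)}}{356167 - 187308} = \frac{318501 + \left(10 \cdot 22\right)^{2}}{356167 - 187308} = \frac{318501 + 220^{2}}{168859} = \left(318501 + 48400\right) \frac{1}{168859} = 366901 \cdot \frac{1}{168859} = \frac{366901}{168859}$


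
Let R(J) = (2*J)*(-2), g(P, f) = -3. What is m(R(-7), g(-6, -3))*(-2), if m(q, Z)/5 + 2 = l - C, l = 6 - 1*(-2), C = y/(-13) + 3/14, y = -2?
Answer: -5125/91 ≈ -56.319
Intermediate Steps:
C = 67/182 (C = -2/(-13) + 3/14 = -2*(-1/13) + 3*(1/14) = 2/13 + 3/14 = 67/182 ≈ 0.36813)
l = 8 (l = 6 + 2 = 8)
R(J) = -4*J
m(q, Z) = 5125/182 (m(q, Z) = -10 + 5*(8 - 1*67/182) = -10 + 5*(8 - 67/182) = -10 + 5*(1389/182) = -10 + 6945/182 = 5125/182)
m(R(-7), g(-6, -3))*(-2) = (5125/182)*(-2) = -5125/91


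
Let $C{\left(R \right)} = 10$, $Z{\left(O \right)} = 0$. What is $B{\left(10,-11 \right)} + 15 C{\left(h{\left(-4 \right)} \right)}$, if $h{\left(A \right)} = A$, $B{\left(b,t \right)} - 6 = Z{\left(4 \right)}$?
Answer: $156$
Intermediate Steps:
$B{\left(b,t \right)} = 6$ ($B{\left(b,t \right)} = 6 + 0 = 6$)
$B{\left(10,-11 \right)} + 15 C{\left(h{\left(-4 \right)} \right)} = 6 + 15 \cdot 10 = 6 + 150 = 156$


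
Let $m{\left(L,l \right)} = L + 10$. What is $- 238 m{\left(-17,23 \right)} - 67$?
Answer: $1599$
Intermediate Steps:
$m{\left(L,l \right)} = 10 + L$
$- 238 m{\left(-17,23 \right)} - 67 = - 238 \left(10 - 17\right) - 67 = \left(-238\right) \left(-7\right) - 67 = 1666 - 67 = 1599$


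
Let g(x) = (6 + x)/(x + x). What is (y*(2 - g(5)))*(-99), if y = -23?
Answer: 20493/10 ≈ 2049.3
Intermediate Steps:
g(x) = (6 + x)/(2*x) (g(x) = (6 + x)/((2*x)) = (6 + x)*(1/(2*x)) = (6 + x)/(2*x))
(y*(2 - g(5)))*(-99) = -23*(2 - (6 + 5)/(2*5))*(-99) = -23*(2 - 11/(2*5))*(-99) = -23*(2 - 1*11/10)*(-99) = -23*(2 - 11/10)*(-99) = -23*9/10*(-99) = -207/10*(-99) = 20493/10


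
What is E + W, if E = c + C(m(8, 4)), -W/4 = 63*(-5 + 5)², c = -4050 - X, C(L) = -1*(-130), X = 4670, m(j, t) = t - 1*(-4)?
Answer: -8590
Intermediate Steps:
m(j, t) = 4 + t (m(j, t) = t + 4 = 4 + t)
C(L) = 130
c = -8720 (c = -4050 - 1*4670 = -4050 - 4670 = -8720)
W = 0 (W = -252*(-5 + 5)² = -252*0² = -252*0 = -4*0 = 0)
E = -8590 (E = -8720 + 130 = -8590)
E + W = -8590 + 0 = -8590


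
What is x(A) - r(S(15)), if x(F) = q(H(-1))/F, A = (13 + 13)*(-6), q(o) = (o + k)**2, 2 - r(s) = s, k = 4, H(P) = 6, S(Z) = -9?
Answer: -454/39 ≈ -11.641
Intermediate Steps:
r(s) = 2 - s
q(o) = (4 + o)**2 (q(o) = (o + 4)**2 = (4 + o)**2)
A = -156 (A = 26*(-6) = -156)
x(F) = 100/F (x(F) = (4 + 6)**2/F = 10**2/F = 100/F)
x(A) - r(S(15)) = 100/(-156) - (2 - 1*(-9)) = 100*(-1/156) - (2 + 9) = -25/39 - 1*11 = -25/39 - 11 = -454/39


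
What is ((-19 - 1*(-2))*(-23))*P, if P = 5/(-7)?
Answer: -1955/7 ≈ -279.29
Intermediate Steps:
P = -5/7 (P = 5*(-⅐) = -5/7 ≈ -0.71429)
((-19 - 1*(-2))*(-23))*P = ((-19 - 1*(-2))*(-23))*(-5/7) = ((-19 + 2)*(-23))*(-5/7) = -17*(-23)*(-5/7) = 391*(-5/7) = -1955/7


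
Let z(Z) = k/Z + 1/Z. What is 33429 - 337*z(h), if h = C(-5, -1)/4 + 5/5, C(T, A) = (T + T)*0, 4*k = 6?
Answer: 65173/2 ≈ 32587.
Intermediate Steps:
k = 3/2 (k = (¼)*6 = 3/2 ≈ 1.5000)
C(T, A) = 0 (C(T, A) = (2*T)*0 = 0)
h = 1 (h = 0/4 + 5/5 = 0*(¼) + 5*(⅕) = 0 + 1 = 1)
z(Z) = 5/(2*Z) (z(Z) = 3/(2*Z) + 1/Z = 5/(2*Z))
33429 - 337*z(h) = 33429 - 337*(5/2)/1 = 33429 - 337*(5/2)*1 = 33429 - 337*5/2 = 33429 - 1*1685/2 = 33429 - 1685/2 = 65173/2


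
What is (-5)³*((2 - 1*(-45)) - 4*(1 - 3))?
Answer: -6875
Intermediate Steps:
(-5)³*((2 - 1*(-45)) - 4*(1 - 3)) = -125*((2 + 45) - 4*(-2)) = -125*(47 + 8) = -125*55 = -6875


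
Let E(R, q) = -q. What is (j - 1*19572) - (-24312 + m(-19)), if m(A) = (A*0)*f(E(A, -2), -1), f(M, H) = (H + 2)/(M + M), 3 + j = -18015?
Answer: -13278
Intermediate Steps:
j = -18018 (j = -3 - 18015 = -18018)
f(M, H) = (2 + H)/(2*M) (f(M, H) = (2 + H)/((2*M)) = (2 + H)*(1/(2*M)) = (2 + H)/(2*M))
m(A) = 0 (m(A) = (A*0)*((2 - 1)/(2*((-1*(-2))))) = 0*((½)*1/2) = 0*((½)*(½)*1) = 0*(¼) = 0)
(j - 1*19572) - (-24312 + m(-19)) = (-18018 - 1*19572) - (-24312 + 0) = (-18018 - 19572) - 1*(-24312) = -37590 + 24312 = -13278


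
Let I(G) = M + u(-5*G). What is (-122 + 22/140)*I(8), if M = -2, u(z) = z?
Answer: 25587/5 ≈ 5117.4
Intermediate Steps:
I(G) = -2 - 5*G
(-122 + 22/140)*I(8) = (-122 + 22/140)*(-2 - 5*8) = (-122 + 22*(1/140))*(-2 - 40) = (-122 + 11/70)*(-42) = -8529/70*(-42) = 25587/5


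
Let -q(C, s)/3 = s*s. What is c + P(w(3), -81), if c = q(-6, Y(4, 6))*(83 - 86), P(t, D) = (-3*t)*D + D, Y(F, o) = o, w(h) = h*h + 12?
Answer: 5346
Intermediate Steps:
w(h) = 12 + h² (w(h) = h² + 12 = 12 + h²)
q(C, s) = -3*s² (q(C, s) = -3*s*s = -3*s²)
P(t, D) = D - 3*D*t (P(t, D) = -3*D*t + D = D - 3*D*t)
c = 324 (c = (-3*6²)*(83 - 86) = -3*36*(-3) = -108*(-3) = 324)
c + P(w(3), -81) = 324 - 81*(1 - 3*(12 + 3²)) = 324 - 81*(1 - 3*(12 + 9)) = 324 - 81*(1 - 3*21) = 324 - 81*(1 - 63) = 324 - 81*(-62) = 324 + 5022 = 5346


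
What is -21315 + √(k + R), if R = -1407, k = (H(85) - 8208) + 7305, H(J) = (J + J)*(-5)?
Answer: -21315 + 2*I*√790 ≈ -21315.0 + 56.214*I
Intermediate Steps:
H(J) = -10*J (H(J) = (2*J)*(-5) = -10*J)
k = -1753 (k = (-10*85 - 8208) + 7305 = (-850 - 8208) + 7305 = -9058 + 7305 = -1753)
-21315 + √(k + R) = -21315 + √(-1753 - 1407) = -21315 + √(-3160) = -21315 + 2*I*√790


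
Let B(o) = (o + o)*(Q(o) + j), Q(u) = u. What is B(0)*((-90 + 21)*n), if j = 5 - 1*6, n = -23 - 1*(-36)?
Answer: 0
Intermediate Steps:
n = 13 (n = -23 + 36 = 13)
j = -1 (j = 5 - 6 = -1)
B(o) = 2*o*(-1 + o) (B(o) = (o + o)*(o - 1) = (2*o)*(-1 + o) = 2*o*(-1 + o))
B(0)*((-90 + 21)*n) = (2*0*(-1 + 0))*((-90 + 21)*13) = (2*0*(-1))*(-69*13) = 0*(-897) = 0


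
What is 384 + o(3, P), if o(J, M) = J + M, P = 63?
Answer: 450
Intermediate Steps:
384 + o(3, P) = 384 + (3 + 63) = 384 + 66 = 450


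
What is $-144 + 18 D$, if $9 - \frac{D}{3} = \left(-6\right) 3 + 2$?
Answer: $1206$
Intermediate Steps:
$D = 75$ ($D = 27 - 3 \left(\left(-6\right) 3 + 2\right) = 27 - 3 \left(-18 + 2\right) = 27 - -48 = 27 + 48 = 75$)
$-144 + 18 D = -144 + 18 \cdot 75 = -144 + 1350 = 1206$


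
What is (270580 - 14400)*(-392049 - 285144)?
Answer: -173483302740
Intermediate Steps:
(270580 - 14400)*(-392049 - 285144) = 256180*(-677193) = -173483302740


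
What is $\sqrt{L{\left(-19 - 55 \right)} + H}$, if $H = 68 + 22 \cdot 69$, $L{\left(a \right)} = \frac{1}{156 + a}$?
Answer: $\frac{\sqrt{10664346}}{82} \approx 39.825$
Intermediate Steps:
$H = 1586$ ($H = 68 + 1518 = 1586$)
$\sqrt{L{\left(-19 - 55 \right)} + H} = \sqrt{\frac{1}{156 - 74} + 1586} = \sqrt{\frac{1}{82} + 1586} = \sqrt{\frac{130053}{82}} = \frac{\sqrt{10664346}}{82}$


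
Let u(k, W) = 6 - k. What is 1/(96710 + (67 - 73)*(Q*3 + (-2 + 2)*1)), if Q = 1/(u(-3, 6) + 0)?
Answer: 1/96708 ≈ 1.0340e-5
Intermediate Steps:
Q = 1/9 (Q = 1/((6 - 1*(-3)) + 0) = 1/((6 + 3) + 0) = 1/(9 + 0) = 1/9 ≈ 0.11111)
1/(96710 + (67 - 73)*(Q*3 + (-2 + 2)*1)) = 1/(96710 + (67 - 73)*((1/9)*3 + (-2 + 2)*1)) = 1/(96710 - 6*(1/3 + 0*1)) = 1/(96710 - 6*(1/3 + 0)) = 1/(96710 - 6*1/3) = 1/(96710 - 2) = 1/96708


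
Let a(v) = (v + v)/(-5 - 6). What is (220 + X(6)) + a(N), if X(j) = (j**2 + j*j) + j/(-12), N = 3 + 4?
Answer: 6385/22 ≈ 290.23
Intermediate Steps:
N = 7
X(j) = 2*j**2 - j/12 (X(j) = (j**2 + j**2) + j*(-1/12) = 2*j**2 - j/12)
a(v) = -2*v/11 (a(v) = (2*v)/(-11) = (2*v)*(-1/11) = -2*v/11)
(220 + X(6)) + a(N) = (220 + (1/12)*6*(-1 + 24*6)) - 2/11*7 = (220 + (1/12)*6*(-1 + 144)) - 14/11 = (220 + (1/12)*6*143) - 14/11 = (220 + 143/2) - 14/11 = 583/2 - 14/11 = 6385/22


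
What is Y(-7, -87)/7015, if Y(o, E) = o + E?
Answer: -94/7015 ≈ -0.013400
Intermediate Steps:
Y(o, E) = E + o
Y(-7, -87)/7015 = (-87 - 7)/7015 = -94*1/7015 = -94/7015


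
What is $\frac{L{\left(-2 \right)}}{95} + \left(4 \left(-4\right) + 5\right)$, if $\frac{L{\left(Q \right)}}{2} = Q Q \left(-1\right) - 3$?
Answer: $- \frac{1059}{95} \approx -11.147$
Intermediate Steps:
$L{\left(Q \right)} = -6 - 2 Q^{2}$ ($L{\left(Q \right)} = 2 \left(Q Q \left(-1\right) - 3\right) = 2 \left(Q^{2} \left(-1\right) - 3\right) = 2 \left(- Q^{2} - 3\right) = 2 \left(-3 - Q^{2}\right) = -6 - 2 Q^{2}$)
$\frac{L{\left(-2 \right)}}{95} + \left(4 \left(-4\right) + 5\right) = \frac{-6 - 2 \left(-2\right)^{2}}{95} + \left(4 \left(-4\right) + 5\right) = \left(-6 - 8\right) \frac{1}{95} + \left(-16 + 5\right) = \left(-6 - 8\right) \frac{1}{95} - 11 = \left(-14\right) \frac{1}{95} - 11 = - \frac{14}{95} - 11 = - \frac{1059}{95}$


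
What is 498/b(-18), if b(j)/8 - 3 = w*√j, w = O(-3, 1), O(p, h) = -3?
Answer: 83/76 + 249*I*√2/76 ≈ 1.0921 + 4.6334*I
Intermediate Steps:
w = -3
b(j) = 24 - 24*√j (b(j) = 24 + 8*(-3*√j) = 24 - 24*√j)
498/b(-18) = 498/(24 - 72*I*√2)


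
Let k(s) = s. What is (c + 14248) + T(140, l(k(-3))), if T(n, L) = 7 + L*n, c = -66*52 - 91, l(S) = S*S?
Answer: 11992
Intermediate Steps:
l(S) = S²
c = -3523 (c = -3432 - 91 = -3523)
(c + 14248) + T(140, l(k(-3))) = (-3523 + 14248) + (7 + (-3)²*140) = 10725 + (7 + 9*140) = 10725 + (7 + 1260) = 10725 + 1267 = 11992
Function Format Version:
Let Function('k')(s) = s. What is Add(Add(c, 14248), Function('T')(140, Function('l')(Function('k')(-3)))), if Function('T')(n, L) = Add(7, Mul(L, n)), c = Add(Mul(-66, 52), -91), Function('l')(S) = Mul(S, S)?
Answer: 11992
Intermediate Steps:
Function('l')(S) = Pow(S, 2)
c = -3523 (c = Add(-3432, -91) = -3523)
Add(Add(c, 14248), Function('T')(140, Function('l')(Function('k')(-3)))) = Add(Add(-3523, 14248), Add(7, Mul(Pow(-3, 2), 140))) = Add(10725, Add(7, Mul(9, 140))) = Add(10725, Add(7, 1260)) = Add(10725, 1267) = 11992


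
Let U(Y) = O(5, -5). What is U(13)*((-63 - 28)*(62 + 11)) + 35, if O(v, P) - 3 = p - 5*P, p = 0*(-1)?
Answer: -185969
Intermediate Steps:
p = 0
O(v, P) = 3 - 5*P (O(v, P) = 3 + (0 - 5*P) = 3 - 5*P)
U(Y) = 28 (U(Y) = 3 - 5*(-5) = 3 + 25 = 28)
U(13)*((-63 - 28)*(62 + 11)) + 35 = 28*((-63 - 28)*(62 + 11)) + 35 = 28*(-91*73) + 35 = 28*(-6643) + 35 = -186004 + 35 = -185969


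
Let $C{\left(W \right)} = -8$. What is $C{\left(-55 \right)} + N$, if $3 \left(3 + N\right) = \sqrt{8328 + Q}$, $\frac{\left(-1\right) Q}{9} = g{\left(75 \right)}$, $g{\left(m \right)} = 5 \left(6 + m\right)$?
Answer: $-11 + \frac{\sqrt{4683}}{3} \approx 11.811$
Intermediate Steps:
$g{\left(m \right)} = 30 + 5 m$
$Q = -3645$ ($Q = - 9 \left(30 + 5 \cdot 75\right) = - 9 \left(30 + 375\right) = \left(-9\right) 405 = -3645$)
$N = -3 + \frac{\sqrt{4683}}{3}$ ($N = -3 + \frac{\sqrt{8328 - 3645}}{3} = -3 + \frac{\sqrt{4683}}{3} \approx 19.811$)
$C{\left(-55 \right)} + N = -8 - \left(3 - \frac{\sqrt{4683}}{3}\right) = -11 + \frac{\sqrt{4683}}{3}$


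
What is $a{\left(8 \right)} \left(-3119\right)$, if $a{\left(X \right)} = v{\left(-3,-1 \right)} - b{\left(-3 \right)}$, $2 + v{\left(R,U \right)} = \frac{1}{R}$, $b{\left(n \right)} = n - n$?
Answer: $\frac{21833}{3} \approx 7277.7$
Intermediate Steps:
$b{\left(n \right)} = 0$
$v{\left(R,U \right)} = -2 + \frac{1}{R}$
$a{\left(X \right)} = - \frac{7}{3}$ ($a{\left(X \right)} = \left(-2 + \frac{1}{-3}\right) - 0 = \left(-2 - \frac{1}{3}\right) + 0 = - \frac{7}{3} + 0 = - \frac{7}{3}$)
$a{\left(8 \right)} \left(-3119\right) = \left(- \frac{7}{3}\right) \left(-3119\right) = \frac{21833}{3}$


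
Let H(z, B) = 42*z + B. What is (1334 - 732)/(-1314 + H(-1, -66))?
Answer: -301/711 ≈ -0.42335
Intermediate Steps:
H(z, B) = B + 42*z
(1334 - 732)/(-1314 + H(-1, -66)) = (1334 - 732)/(-1314 + (-66 + 42*(-1))) = 602/(-1314 + (-66 - 42)) = 602/(-1314 - 108) = 602/(-1422) = 602*(-1/1422) = -301/711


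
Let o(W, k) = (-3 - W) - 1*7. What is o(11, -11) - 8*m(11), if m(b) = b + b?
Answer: -197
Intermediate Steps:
m(b) = 2*b
o(W, k) = -10 - W (o(W, k) = (-3 - W) - 7 = -10 - W)
o(11, -11) - 8*m(11) = (-10 - 1*11) - 16*11 = (-10 - 11) - 8*22 = -21 - 176 = -197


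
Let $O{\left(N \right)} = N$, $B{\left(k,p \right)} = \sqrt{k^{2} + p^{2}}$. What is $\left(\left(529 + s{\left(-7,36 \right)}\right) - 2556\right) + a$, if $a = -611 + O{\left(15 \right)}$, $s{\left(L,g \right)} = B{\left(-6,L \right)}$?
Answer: $-2623 + \sqrt{85} \approx -2613.8$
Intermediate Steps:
$s{\left(L,g \right)} = \sqrt{36 + L^{2}}$ ($s{\left(L,g \right)} = \sqrt{\left(-6\right)^{2} + L^{2}} = \sqrt{36 + L^{2}}$)
$a = -596$ ($a = -611 + 15 = -596$)
$\left(\left(529 + s{\left(-7,36 \right)}\right) - 2556\right) + a = \left(\left(529 + \sqrt{36 + \left(-7\right)^{2}}\right) - 2556\right) - 596 = \left(\left(529 + \sqrt{36 + 49}\right) - 2556\right) - 596 = \left(\left(529 + \sqrt{85}\right) - 2556\right) - 596 = \left(-2027 + \sqrt{85}\right) - 596 = -2623 + \sqrt{85}$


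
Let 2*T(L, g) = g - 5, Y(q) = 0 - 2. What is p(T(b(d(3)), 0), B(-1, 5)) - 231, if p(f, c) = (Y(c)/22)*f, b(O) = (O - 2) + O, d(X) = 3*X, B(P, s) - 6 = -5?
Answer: -5077/22 ≈ -230.77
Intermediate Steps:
Y(q) = -2
B(P, s) = 1 (B(P, s) = 6 - 5 = 1)
b(O) = -2 + 2*O (b(O) = (-2 + O) + O = -2 + 2*O)
T(L, g) = -5/2 + g/2 (T(L, g) = (g - 5)/2 = (-5 + g)/2 = -5/2 + g/2)
p(f, c) = -f/11 (p(f, c) = (-2/22)*f = (-2*1/22)*f = -f/11)
p(T(b(d(3)), 0), B(-1, 5)) - 231 = -(-5/2 + (½)*0)/11 - 231 = -(-5/2 + 0)/11 - 231 = -1/11*(-5/2) - 231 = 5/22 - 231 = -5077/22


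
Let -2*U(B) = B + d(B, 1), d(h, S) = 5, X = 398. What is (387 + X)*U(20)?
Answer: -19625/2 ≈ -9812.5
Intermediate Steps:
U(B) = -5/2 - B/2 (U(B) = -(B + 5)/2 = -(5 + B)/2 = -5/2 - B/2)
(387 + X)*U(20) = (387 + 398)*(-5/2 - ½*20) = 785*(-5/2 - 10) = 785*(-25/2) = -19625/2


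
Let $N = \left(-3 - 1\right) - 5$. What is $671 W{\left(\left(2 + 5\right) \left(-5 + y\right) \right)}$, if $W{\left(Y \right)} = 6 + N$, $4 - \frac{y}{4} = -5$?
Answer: $-2013$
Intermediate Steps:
$y = 36$ ($y = 16 - -20 = 16 + 20 = 36$)
$N = -9$ ($N = -4 - 5 = -9$)
$W{\left(Y \right)} = -3$ ($W{\left(Y \right)} = 6 - 9 = -3$)
$671 W{\left(\left(2 + 5\right) \left(-5 + y\right) \right)} = 671 \left(-3\right) = -2013$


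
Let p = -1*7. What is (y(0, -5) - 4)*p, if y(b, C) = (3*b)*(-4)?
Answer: 28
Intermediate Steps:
p = -7
y(b, C) = -12*b
(y(0, -5) - 4)*p = (-12*0 - 4)*(-7) = (0 - 4)*(-7) = -4*(-7) = 28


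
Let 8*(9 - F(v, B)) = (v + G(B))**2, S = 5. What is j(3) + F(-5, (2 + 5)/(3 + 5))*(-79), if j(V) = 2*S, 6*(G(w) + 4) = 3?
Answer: 399/32 ≈ 12.469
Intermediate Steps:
G(w) = -7/2 (G(w) = -4 + (1/6)*3 = -4 + 1/2 = -7/2)
j(V) = 10 (j(V) = 2*5 = 10)
F(v, B) = 9 - (-7/2 + v)**2/8 (F(v, B) = 9 - (v - 7/2)**2/8 = 9 - (-7/2 + v)**2/8)
j(3) + F(-5, (2 + 5)/(3 + 5))*(-79) = 10 + (9 - (-7 + 2*(-5))**2/32)*(-79) = 10 + (9 - (-7 - 10)**2/32)*(-79) = 10 + (9 - 1/32*(-17)**2)*(-79) = 10 + (9 - 1/32*289)*(-79) = 10 + (9 - 289/32)*(-79) = 10 - 1/32*(-79) = 10 + 79/32 = 399/32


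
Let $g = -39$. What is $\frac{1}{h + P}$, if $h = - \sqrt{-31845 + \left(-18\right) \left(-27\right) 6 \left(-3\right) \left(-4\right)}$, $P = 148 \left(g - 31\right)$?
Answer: $- \frac{10360}{107326453} + \frac{\sqrt{3147}}{107326453} \approx -9.6005 \cdot 10^{-5}$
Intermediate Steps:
$P = -10360$ ($P = 148 \left(-39 - 31\right) = 148 \left(-70\right) = -10360$)
$h = - \sqrt{3147}$ ($h = - \sqrt{-31845 + 486 \left(\left(-18\right) \left(-4\right)\right)} = - \sqrt{-31845 + 486 \cdot 72} = - \sqrt{-31845 + 34992} = - \sqrt{3147} \approx -56.098$)
$\frac{1}{h + P} = \frac{1}{- \sqrt{3147} - 10360} = \frac{1}{-10360 - \sqrt{3147}}$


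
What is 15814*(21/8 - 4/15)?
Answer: 2237681/60 ≈ 37295.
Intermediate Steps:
15814*(21/8 - 4/15) = 15814*(283/120) = 2237681/60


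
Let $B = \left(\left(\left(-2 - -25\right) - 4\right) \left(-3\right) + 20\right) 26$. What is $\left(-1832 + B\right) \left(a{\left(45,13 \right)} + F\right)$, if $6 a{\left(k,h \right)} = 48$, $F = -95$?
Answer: $243078$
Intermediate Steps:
$a{\left(k,h \right)} = 8$ ($a{\left(k,h \right)} = \frac{1}{6} \cdot 48 = 8$)
$B = -962$ ($B = \left(\left(\left(-2 + 25\right) - 4\right) \left(-3\right) + 20\right) 26 = \left(\left(23 - 4\right) \left(-3\right) + 20\right) 26 = \left(19 \left(-3\right) + 20\right) 26 = \left(-57 + 20\right) 26 = \left(-37\right) 26 = -962$)
$\left(-1832 + B\right) \left(a{\left(45,13 \right)} + F\right) = \left(-1832 - 962\right) \left(8 - 95\right) = \left(-2794\right) \left(-87\right) = 243078$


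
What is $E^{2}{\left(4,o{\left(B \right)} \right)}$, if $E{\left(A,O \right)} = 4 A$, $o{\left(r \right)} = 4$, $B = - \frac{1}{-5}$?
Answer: $256$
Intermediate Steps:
$B = \frac{1}{5}$ ($B = \left(-1\right) \left(- \frac{1}{5}\right) = \frac{1}{5} \approx 0.2$)
$E^{2}{\left(4,o{\left(B \right)} \right)} = \left(4 \cdot 4\right)^{2} = 16^{2} = 256$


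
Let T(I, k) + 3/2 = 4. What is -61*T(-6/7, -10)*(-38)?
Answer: 5795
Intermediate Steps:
T(I, k) = 5/2 (T(I, k) = -3/2 + 4 = 5/2)
-61*T(-6/7, -10)*(-38) = -61*5/2*(-38) = -305/2*(-38) = 5795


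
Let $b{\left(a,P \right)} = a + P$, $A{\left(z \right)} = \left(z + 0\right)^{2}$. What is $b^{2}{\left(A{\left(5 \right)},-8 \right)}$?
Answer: $289$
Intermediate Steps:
$A{\left(z \right)} = z^{2}$
$b{\left(a,P \right)} = P + a$
$b^{2}{\left(A{\left(5 \right)},-8 \right)} = \left(-8 + 5^{2}\right)^{2} = \left(-8 + 25\right)^{2} = 17^{2} = 289$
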